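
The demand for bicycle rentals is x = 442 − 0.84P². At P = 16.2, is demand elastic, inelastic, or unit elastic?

elastic

At P = 16.2, x = 221.5504.
dx/dP = −2·0.84·P = −27.216.
Point elasticity E = (dx/dP)·(P/x) = -27.216 × 16.2/221.5504 ≈ -1.990.
|E| ≈ 1.990 > 1, so demand is elastic.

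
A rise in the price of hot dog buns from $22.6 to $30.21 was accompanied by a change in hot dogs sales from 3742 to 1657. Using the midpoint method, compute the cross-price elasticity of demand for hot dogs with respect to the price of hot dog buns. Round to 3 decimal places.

%ΔQ_x = (1657 − 3742)/[(3742+1657)/2] = -2085/2699.5 ≈ -0.7724.
%ΔP_y = (30.21 − 22.6)/[(22.6+30.21)/2] ≈ 0.2882.
E_xy = -0.7724/0.2882 ≈ -2.680.
E_xy < 0, so hot dogs and hot dog buns are complements.

-2.680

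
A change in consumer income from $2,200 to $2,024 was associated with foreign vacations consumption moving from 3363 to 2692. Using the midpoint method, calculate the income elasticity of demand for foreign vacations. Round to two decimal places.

%ΔQ = (2692 − 3363)/[(3363+2692)/2] = -671/3027.5 ≈ -0.2216.
%ΔY = (2,024 − 2,200)/[(2,200+2,024)/2] = -176/2112 ≈ -0.0833.
E_I = %ΔQ/%ΔY ≈ 2.66.
E_I > 1: normal good (luxury).

2.66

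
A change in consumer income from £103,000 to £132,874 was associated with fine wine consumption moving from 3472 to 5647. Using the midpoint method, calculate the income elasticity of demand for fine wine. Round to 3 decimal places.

%ΔQ = (5647 − 3472)/[(3472+5647)/2] = 2175/4559.5 ≈ 0.4770.
%ΔY = (132,874 − 103,000)/[(103,000+132,874)/2] = 29874/117937 ≈ 0.2533.
E_I = %ΔQ/%ΔY ≈ 1.883.
E_I > 1: normal good (luxury).

1.883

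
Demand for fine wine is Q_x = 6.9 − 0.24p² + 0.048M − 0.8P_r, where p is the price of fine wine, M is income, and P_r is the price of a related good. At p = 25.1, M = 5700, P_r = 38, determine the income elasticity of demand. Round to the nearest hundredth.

Evaluating quantity at (p, M, P_r) gives Q_x = 6.9 − 0.24(25.1)² + 0.048(5700) − 0.8(38) = 6.9 − 151.2024 + 273.6 − 30.4 = 98.8976.
∂Q_x/∂M = +0.048, so E_I = 0.048·(5700/98.8976) ≈ 2.77.
E_I > 1: normal good (luxury).

2.77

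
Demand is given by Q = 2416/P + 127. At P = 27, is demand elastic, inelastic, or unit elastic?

inelastic

At P = 27, Q = 216.4815.
dQ/dP = −2416/P² = −3.3141.
Point elasticity E = (dQ/dP)·(P/Q) = -3.3141 × 27/216.4815 ≈ -0.413.
|E| ≈ 0.413 < 1, so demand is inelastic.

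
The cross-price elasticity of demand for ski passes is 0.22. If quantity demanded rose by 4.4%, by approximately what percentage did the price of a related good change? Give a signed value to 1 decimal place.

%ΔQ ≈ E × %ΔP_y ⇒ %ΔP_y = %ΔQ / E = (4.4%)/(0.22) = 20.0%.

20.0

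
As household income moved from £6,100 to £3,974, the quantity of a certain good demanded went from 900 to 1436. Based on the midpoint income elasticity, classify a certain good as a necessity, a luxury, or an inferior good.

inferior

%ΔQ = (1436 − 900)/[(900+1436)/2] = 536/1168 ≈ 0.4589.
%ΔI = (3,974 − 6,100)/[(6,100+3,974)/2] = -2126/5037 ≈ -0.4221.
E_I = %ΔQ/%ΔI ≈ -1.087.
E_I < 0: inferior good.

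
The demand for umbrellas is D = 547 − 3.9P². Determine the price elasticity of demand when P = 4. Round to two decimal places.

-0.26

At P = 4, D = 484.6.
dD/dP = −2·3.9·P = −31.2.
Point elasticity E = (dD/dP)·(P/D) = -31.2 × 4/484.6 ≈ -0.26.
|E| < 1, so demand is inelastic at this price.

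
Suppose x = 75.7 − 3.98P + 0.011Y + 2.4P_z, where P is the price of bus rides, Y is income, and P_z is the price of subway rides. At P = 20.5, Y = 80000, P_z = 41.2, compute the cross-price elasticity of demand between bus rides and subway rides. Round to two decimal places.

First evaluate x: 75.7 − 3.98(20.5) + 0.011(80000) + 2.4(41.2) = 75.7 − 81.59 + 880 + 98.88 = 972.99.
∂x/∂P_z = +2.4, so E_xy = 2.4·(41.2/972.99) ≈ 0.10.
E_xy > 0: the goods are substitutes.

0.10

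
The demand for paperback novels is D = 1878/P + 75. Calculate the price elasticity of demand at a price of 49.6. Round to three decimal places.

-0.335

At P = 49.6, D = 112.8629.
dD/dP = −1878/P² = −0.7634.
Point elasticity E = (dD/dP)·(P/D) = -0.7634 × 49.6/112.8629 ≈ -0.335.
|E| < 1, so demand is inelastic at this price.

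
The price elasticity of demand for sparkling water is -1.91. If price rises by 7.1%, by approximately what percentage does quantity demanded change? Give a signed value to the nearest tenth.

%ΔQ ≈ E × %ΔP = (-1.91) × (7.1%) ≈ -13.6%.

-13.6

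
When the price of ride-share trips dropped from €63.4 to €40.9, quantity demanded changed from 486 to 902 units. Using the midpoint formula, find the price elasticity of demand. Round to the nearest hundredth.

%ΔQ = (902 − 486)/[(486 + 902)/2] = 416/694 ≈ 0.5994.
%Δp = (40.9 − 63.4)/[(63.4 + 40.9)/2] = -22.5/52.15 ≈ -0.4314.
Arc elasticity E = %ΔQ/%Δp ≈ 0.5994/-0.4314 ≈ -1.39.
|E| > 1: demand is elastic over this range.

-1.39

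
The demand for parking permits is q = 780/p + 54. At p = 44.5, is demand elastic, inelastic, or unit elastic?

inelastic

At p = 44.5, q = 71.5281.
dq/dp = −780/p² = −0.3939.
Point elasticity E = (dq/dp)·(p/q) = -0.3939 × 44.5/71.5281 ≈ -0.245.
|E| ≈ 0.245 < 1, so demand is inelastic.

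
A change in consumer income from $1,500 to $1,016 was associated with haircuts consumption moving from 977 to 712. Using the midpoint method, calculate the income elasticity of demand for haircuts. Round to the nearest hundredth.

%ΔQ = (712 − 977)/[(977+712)/2] = -265/844.5 ≈ -0.3138.
%ΔM = (1,016 − 1,500)/[(1,500+1,016)/2] = -484/1258 ≈ -0.3847.
E_I = %ΔQ/%ΔM ≈ 0.82.
E_I ∈ (0,1): normal good (necessity).

0.82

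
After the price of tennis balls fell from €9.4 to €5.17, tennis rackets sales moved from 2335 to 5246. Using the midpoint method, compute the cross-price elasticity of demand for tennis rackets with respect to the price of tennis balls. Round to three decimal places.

%ΔQ_x = (5246 − 2335)/[(2335+5246)/2] = 2911/3790.5 ≈ 0.7680.
%ΔP_y = (5.17 − 9.4)/[(9.4+5.17)/2] ≈ -0.5806.
E_xy = 0.7680/-0.5806 ≈ -1.323.
E_xy < 0, so tennis rackets and tennis balls are complements.

-1.323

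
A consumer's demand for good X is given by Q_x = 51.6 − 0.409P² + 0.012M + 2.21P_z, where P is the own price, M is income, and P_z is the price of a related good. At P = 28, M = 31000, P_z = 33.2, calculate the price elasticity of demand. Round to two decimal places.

Q_x = 51.6 − 0.409(28)² + 0.012(31000) + 2.21(33.2) = 51.6 − 320.656 + 372 + 73.372 = 176.316.
∂Q_x/∂P = −2·0.409·P = -22.904, so E_p = -22.904·(28/176.316) ≈ -3.64.
|E_p| > 1: demand is elastic.

-3.64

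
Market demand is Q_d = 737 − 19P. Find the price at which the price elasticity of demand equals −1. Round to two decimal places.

19.39

For linear demand Q_d = a − bP, E = −bP/(a − bP). |E| = 1 ⇒ bP = a − bP ⇒ P = a/(2b).
P = 737/(2·19) ≈ 19.39.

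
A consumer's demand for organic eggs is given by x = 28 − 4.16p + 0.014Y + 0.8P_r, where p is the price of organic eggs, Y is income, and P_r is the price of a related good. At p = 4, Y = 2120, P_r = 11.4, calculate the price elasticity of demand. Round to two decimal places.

Evaluating quantity at (p, Y, P_r) gives x = 28 − 4.16(4) + 0.014(2120) + 0.8(11.4) = 28 − 16.64 + 29.68 + 9.12 = 50.16.
∂x/∂p = −4.16, so E_p = (−4.16)·(4/50.16) ≈ -0.33.
|E_p| < 1: demand is inelastic.

-0.33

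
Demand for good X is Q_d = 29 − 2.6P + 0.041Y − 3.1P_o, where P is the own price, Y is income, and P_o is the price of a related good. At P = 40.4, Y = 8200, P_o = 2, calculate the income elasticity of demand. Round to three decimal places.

Substituting, Q_d = 29 − 2.6(40.4) + 0.041(8200) − 3.1(2) = 29 − 105.04 + 336.2 − 6.2 = 253.96.
∂Q_d/∂Y = +0.041, so E_I = 0.041·(8200/253.96) ≈ 1.324.
E_I > 1: normal good (luxury).

1.324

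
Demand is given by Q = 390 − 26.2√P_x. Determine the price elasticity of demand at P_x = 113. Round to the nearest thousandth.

At P_x = 113, Q = 111.4902.
dQ/dP_x = −26.2/(2√P_x) = −26.2/(2·10.6301).
Point elasticity E = (dQ/dP_x)·(P_x/Q) = -1.2323 × 113/111.4902 ≈ -1.249.
|E| > 1, so demand is elastic at this price.

-1.249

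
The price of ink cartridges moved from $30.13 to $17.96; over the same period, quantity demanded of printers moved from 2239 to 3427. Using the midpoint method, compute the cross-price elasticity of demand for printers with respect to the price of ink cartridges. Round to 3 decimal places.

-0.829

%ΔQ_x = (3427 − 2239)/[(2239+3427)/2] = 1188/2833 ≈ 0.4193.
%ΔP_y = (17.96 − 30.13)/[(30.13+17.96)/2] ≈ -0.5061.
E_xy = 0.4193/-0.5061 ≈ -0.829.
E_xy < 0, so printers and ink cartridges are complements.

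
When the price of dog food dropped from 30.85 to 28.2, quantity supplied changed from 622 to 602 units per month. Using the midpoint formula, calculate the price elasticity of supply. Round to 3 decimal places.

0.364

%Δq = (602 − 622)/[(622 + 602)/2] = -20/612 ≈ -0.0327.
%ΔP = (28.2 − 30.85)/[(30.85 + 28.2)/2] = -2.65/29.525 ≈ -0.0898.
Arc elasticity E = %Δq/%ΔP ≈ -0.0327/-0.0898 ≈ 0.364.
|E| < 1: supply is inelastic over this range.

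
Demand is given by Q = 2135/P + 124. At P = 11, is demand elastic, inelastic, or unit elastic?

inelastic

At P = 11, Q = 318.0909.
dQ/dP = −2135/P² = −17.6446.
Point elasticity E = (dQ/dP)·(P/Q) = -17.6446 × 11/318.0909 ≈ -0.610.
|E| ≈ 0.610 < 1, so demand is inelastic.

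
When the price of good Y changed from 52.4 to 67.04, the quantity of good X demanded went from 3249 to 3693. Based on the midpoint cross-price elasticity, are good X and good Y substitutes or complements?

%ΔQ_x = (3693 − 3249)/[(3249+3693)/2] = 444/3471 ≈ 0.1279.
%ΔP_y = (67.04 − 52.4)/[(52.4+67.04)/2] ≈ 0.2451.
E_xy = 0.1279/0.2451 ≈ 0.522.
E_xy > 0, so the goods are substitutes.

substitutes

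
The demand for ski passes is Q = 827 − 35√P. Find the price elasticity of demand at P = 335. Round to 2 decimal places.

-1.72

At P = 335, Q = 186.3948.
dQ/dP = −35/(2√P) = −35/(2·18.303).
Point elasticity E = (dQ/dP)·(P/Q) = -0.9561 × 335/186.3948 ≈ -1.72.
|E| > 1, so demand is elastic at this price.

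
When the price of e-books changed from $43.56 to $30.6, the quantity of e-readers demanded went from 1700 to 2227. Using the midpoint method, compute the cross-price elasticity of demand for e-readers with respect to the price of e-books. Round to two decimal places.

%ΔQ_x = (2227 − 1700)/[(1700+2227)/2] = 527/1963.5 ≈ 0.2684.
%ΔP_y = (30.6 − 43.56)/[(43.56+30.6)/2] ≈ -0.3495.
E_xy = 0.2684/-0.3495 ≈ -0.77.
E_xy < 0, so e-readers and e-books are complements.

-0.77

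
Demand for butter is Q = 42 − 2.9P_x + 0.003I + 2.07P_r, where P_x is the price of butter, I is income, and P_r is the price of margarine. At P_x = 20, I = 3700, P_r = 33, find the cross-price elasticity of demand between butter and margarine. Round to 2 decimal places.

1.08

Evaluating quantity at (P_x, I, P_r) gives Q = 42 − 2.9(20) + 0.003(3700) + 2.07(33) = 42 − 58 + 11.1 + 68.31 = 63.41.
∂Q/∂P_r = +2.07, so E_xy = 2.07·(33/63.41) ≈ 1.08.
E_xy > 0: the goods are substitutes.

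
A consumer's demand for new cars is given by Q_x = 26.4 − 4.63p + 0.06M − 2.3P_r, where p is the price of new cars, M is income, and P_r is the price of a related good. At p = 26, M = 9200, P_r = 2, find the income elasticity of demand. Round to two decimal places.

1.22

At the given point, Q_x = 26.4 − 4.63(26) + 0.06(9200) − 2.3(2) = 26.4 − 120.38 + 552 − 4.6 = 453.42.
∂Q_x/∂M = +0.06, so E_I = 0.06·(9200/453.42) ≈ 1.22.
E_I > 1: normal good (luxury).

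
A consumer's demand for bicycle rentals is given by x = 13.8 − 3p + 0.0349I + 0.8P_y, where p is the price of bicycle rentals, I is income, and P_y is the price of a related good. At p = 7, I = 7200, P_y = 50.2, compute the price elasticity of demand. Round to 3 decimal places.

First evaluate x: 13.8 − 3(7) + 0.0349(7200) + 0.8(50.2) = 13.8 − 21 + 251.28 + 40.16 = 284.24.
∂x/∂p = −3, so E_p = (−3)·(7/284.24) ≈ -0.074.
|E_p| < 1: demand is inelastic.

-0.074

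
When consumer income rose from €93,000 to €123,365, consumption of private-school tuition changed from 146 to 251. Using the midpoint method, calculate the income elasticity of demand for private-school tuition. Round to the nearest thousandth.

1.885

%ΔQ = (251 − 146)/[(146+251)/2] = 105/198.5 ≈ 0.5290.
%ΔI = (123,365 − 93,000)/[(93,000+123,365)/2] = 30365/108182.5 ≈ 0.2807.
E_I = %ΔQ/%ΔI ≈ 1.885.
E_I > 1: normal good (luxury).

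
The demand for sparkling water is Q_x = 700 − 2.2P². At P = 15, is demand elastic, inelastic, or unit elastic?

elastic

At P = 15, Q_x = 205.
dQ_x/dP = −2·2.2·P = −66.
Point elasticity E = (dQ_x/dP)·(P/Q_x) = -66 × 15/205 ≈ -4.829.
|E| ≈ 4.829 > 1, so demand is elastic.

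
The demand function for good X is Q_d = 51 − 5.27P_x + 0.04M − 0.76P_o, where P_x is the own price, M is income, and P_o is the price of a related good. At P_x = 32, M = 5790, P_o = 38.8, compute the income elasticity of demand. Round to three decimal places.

First evaluate Q_d: 51 − 5.27(32) + 0.04(5790) − 0.76(38.8) = 51 − 168.64 + 231.6 − 29.488 = 84.472.
∂Q_d/∂M = +0.04, so E_I = 0.04·(5790/84.472) ≈ 2.742.
E_I > 1: normal good (luxury).

2.742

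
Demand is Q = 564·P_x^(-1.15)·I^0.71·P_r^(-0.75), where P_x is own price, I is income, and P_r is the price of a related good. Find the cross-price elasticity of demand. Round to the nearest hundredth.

-0.75

For a Cobb–Douglas (constant-elasticity) form Q = A·P_r^α·…, the elasticity with respect to P_r equals the exponent α at every point.
Here the exponent on P_r is -0.75, so the cross-price elasticity of demand is -0.75.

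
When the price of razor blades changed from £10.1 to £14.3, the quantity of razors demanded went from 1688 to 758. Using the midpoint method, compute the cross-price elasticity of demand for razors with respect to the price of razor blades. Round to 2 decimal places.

%ΔQ_x = (758 − 1688)/[(1688+758)/2] = -930/1223 ≈ -0.7604.
%ΔP_y = (14.3 − 10.1)/[(10.1+14.3)/2] ≈ 0.3443.
E_xy = -0.7604/0.3443 ≈ -2.21.
E_xy < 0, so razors and razor blades are complements.

-2.21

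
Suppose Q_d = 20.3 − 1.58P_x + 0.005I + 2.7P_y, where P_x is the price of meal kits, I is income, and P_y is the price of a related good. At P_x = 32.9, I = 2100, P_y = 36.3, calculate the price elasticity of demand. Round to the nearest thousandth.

-0.677

Substituting, Q_d = 20.3 − 1.58(32.9) + 0.005(2100) + 2.7(36.3) = 20.3 − 51.982 + 10.5 + 98.01 = 76.828.
∂Q_d/∂P_x = −1.58, so E_p = (−1.58)·(32.9/76.828) ≈ -0.677.
|E_p| < 1: demand is inelastic.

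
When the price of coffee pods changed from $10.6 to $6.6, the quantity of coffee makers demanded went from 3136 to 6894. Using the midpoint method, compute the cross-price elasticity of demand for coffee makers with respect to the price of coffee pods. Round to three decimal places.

%ΔQ_x = (6894 − 3136)/[(3136+6894)/2] = 3758/5015 ≈ 0.7494.
%ΔP_y = (6.6 − 10.6)/[(10.6+6.6)/2] ≈ -0.4651.
E_xy = 0.7494/-0.4651 ≈ -1.611.
E_xy < 0, so coffee makers and coffee pods are complements.

-1.611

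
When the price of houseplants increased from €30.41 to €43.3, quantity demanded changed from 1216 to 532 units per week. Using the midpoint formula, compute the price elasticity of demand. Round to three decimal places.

%Δq = (532 − 1216)/[(1216 + 532)/2] = -684/874 ≈ -0.7826.
%Δp = (43.3 − 30.41)/[(30.41 + 43.3)/2] = 12.89/36.855 ≈ 0.3497.
Arc elasticity E = %Δq/%Δp ≈ -0.7826/0.3497 ≈ -2.238.
|E| > 1: demand is elastic over this range.

-2.238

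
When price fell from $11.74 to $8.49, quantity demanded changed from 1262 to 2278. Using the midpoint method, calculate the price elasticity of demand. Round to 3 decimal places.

-1.786

%Δq = (2278 − 1262)/[(1262 + 2278)/2] = 1016/1770 ≈ 0.5740.
%Δp = (8.49 − 11.74)/[(11.74 + 8.49)/2] = -3.25/10.115 ≈ -0.3213.
Arc elasticity E = %Δq/%Δp ≈ 0.5740/-0.3213 ≈ -1.786.
|E| > 1: demand is elastic over this range.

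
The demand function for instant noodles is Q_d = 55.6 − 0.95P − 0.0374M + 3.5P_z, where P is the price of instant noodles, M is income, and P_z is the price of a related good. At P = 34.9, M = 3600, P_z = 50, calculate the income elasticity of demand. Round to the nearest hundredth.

Evaluating quantity at (P, M, P_z) gives Q_d = 55.6 − 0.95(34.9) − 0.0374(3600) + 3.5(50) = 55.6 − 33.155 − 134.64 + 175 = 62.805.
∂Q_d/∂M = −0.0374, so E_I = -0.0374·(3600/62.805) ≈ -2.14.
E_I < 0: inferior good.

-2.14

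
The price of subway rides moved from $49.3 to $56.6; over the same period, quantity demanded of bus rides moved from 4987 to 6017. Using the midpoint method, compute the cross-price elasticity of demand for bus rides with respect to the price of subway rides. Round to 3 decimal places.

1.358

%ΔQ_x = (6017 − 4987)/[(4987+6017)/2] = 1030/5502 ≈ 0.1872.
%ΔP_y = (56.6 − 49.3)/[(49.3+56.6)/2] ≈ 0.1379.
E_xy = 0.1872/0.1379 ≈ 1.358.
E_xy > 0, so bus rides and subway rides are substitutes.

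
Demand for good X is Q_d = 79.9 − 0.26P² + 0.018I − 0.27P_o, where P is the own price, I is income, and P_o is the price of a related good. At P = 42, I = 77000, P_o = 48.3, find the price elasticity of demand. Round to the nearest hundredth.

At the given point, Q_d = 79.9 − 0.26(42)² + 0.018(77000) − 0.27(48.3) = 79.9 − 458.64 + 1386 − 13.041 = 994.219.
∂Q_d/∂P = −2·0.26·P = -21.84, so E_p = -21.84·(42/994.219) ≈ -0.92.
|E_p| < 1: demand is inelastic.

-0.92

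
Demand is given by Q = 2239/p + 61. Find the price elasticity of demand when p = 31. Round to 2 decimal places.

-0.54

At p = 31, Q = 133.2258.
dQ/dp = −2239/p² = −2.3299.
Point elasticity E = (dQ/dp)·(p/Q) = -2.3299 × 31/133.2258 ≈ -0.54.
|E| < 1, so demand is inelastic at this price.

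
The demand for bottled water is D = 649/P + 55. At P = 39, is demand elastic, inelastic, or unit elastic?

inelastic

At P = 39, D = 71.641.
dD/dP = −649/P² = −0.4267.
Point elasticity E = (dD/dP)·(P/D) = -0.4267 × 39/71.641 ≈ -0.232.
|E| ≈ 0.232 < 1, so demand is inelastic.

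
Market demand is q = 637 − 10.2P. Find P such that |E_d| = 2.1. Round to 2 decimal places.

Set −bP/(a − bP) = −2.1 ⇒ bP = 2.1(a − bP) ⇒ bP(1+2.1) = 2.1·a.
P = 2.1·637/(10.2·3.1) ≈ 42.31.

42.31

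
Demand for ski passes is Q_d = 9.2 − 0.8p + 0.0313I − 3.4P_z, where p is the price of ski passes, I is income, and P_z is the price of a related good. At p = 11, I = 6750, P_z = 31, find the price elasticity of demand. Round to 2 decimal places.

-0.08

Q_d = 9.2 − 0.8(11) + 0.0313(6750) − 3.4(31) = 9.2 − 8.8 + 211.275 − 105.4 = 106.275.
∂Q_d/∂p = −0.8, so E_p = (−0.8)·(11/106.275) ≈ -0.08.
|E_p| < 1: demand is inelastic.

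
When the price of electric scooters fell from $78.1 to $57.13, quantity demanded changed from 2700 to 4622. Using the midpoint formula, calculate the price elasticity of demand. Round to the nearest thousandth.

-1.693

%Δq = (4622 − 2700)/[(2700 + 4622)/2] = 1922/3661 ≈ 0.5250.
%Δp = (57.13 − 78.1)/[(78.1 + 57.13)/2] = -20.97/67.615 ≈ -0.3101.
Arc elasticity E = %Δq/%Δp ≈ 0.5250/-0.3101 ≈ -1.693.
|E| > 1: demand is elastic over this range.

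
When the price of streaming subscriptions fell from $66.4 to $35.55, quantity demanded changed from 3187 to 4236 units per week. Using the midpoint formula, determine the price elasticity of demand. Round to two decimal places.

-0.47

%Δq = (4236 − 3187)/[(3187 + 4236)/2] = 1049/3711.5 ≈ 0.2826.
%ΔP = (35.55 − 66.4)/[(66.4 + 35.55)/2] = -30.85/50.975 ≈ -0.6052.
Arc elasticity E = %Δq/%ΔP ≈ 0.2826/-0.6052 ≈ -0.47.
|E| < 1: demand is inelastic over this range.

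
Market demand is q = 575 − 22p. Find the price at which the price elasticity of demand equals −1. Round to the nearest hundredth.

13.07

For linear demand q = a − bp, E = −bp/(a − bp). |E| = 1 ⇒ bp = a − bp ⇒ p = a/(2b).
p = 575/(2·22) ≈ 13.07.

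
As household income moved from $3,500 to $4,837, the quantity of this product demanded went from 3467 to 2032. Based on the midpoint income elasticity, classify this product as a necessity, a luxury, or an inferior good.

inferior

%ΔQ = (2032 − 3467)/[(3467+2032)/2] = -1435/2749.5 ≈ -0.5219.
%ΔY = (4,837 − 3,500)/[(3,500+4,837)/2] = 1337/4168.5 ≈ 0.3207.
E_I = %ΔQ/%ΔY ≈ -1.627.
E_I < 0: inferior good.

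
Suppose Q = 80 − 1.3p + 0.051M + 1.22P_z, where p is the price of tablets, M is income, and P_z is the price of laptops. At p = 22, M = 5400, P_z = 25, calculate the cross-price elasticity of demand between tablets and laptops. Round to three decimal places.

First evaluate Q: 80 − 1.3(22) + 0.051(5400) + 1.22(25) = 80 − 28.6 + 275.4 + 30.5 = 357.3.
∂Q/∂P_z = +1.22, so E_xy = 1.22·(25/357.3) ≈ 0.085.
E_xy > 0: the goods are substitutes.

0.085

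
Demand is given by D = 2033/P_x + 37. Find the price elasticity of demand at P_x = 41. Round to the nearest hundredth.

At P_x = 41, D = 86.5854.
dD/dP_x = −2033/P_x² = −1.2094.
Point elasticity E = (dD/dP_x)·(P_x/D) = -1.2094 × 41/86.5854 ≈ -0.57.
|E| < 1, so demand is inelastic at this price.

-0.57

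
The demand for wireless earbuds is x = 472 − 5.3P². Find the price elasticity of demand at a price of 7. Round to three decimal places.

-2.447

At P = 7, x = 212.3.
dx/dP = −2·5.3·P = −74.2.
Point elasticity E = (dx/dP)·(P/x) = -74.2 × 7/212.3 ≈ -2.447.
|E| > 1, so demand is elastic at this price.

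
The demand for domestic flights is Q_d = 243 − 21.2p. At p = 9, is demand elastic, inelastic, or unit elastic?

At p = 9, Q_d = 52.2.
dQ_d/dp = −21.2.
Point elasticity E = (dQ_d/dp)·(p/Q_d) = -21.2 × 9/52.2 ≈ -3.655.
|E| ≈ 3.655 > 1, so demand is elastic.

elastic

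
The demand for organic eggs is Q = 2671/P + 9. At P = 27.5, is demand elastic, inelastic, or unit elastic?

At P = 27.5, Q = 106.1273.
dQ/dP = −2671/P² = −3.5319.
Point elasticity E = (dQ/dP)·(P/Q) = -3.5319 × 27.5/106.1273 ≈ -0.915.
|E| ≈ 0.915 < 1, so demand is inelastic.

inelastic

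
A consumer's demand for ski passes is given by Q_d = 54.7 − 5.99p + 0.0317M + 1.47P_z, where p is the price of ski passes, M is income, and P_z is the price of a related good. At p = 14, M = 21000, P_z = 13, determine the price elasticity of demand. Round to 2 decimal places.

-0.13

Q_d = 54.7 − 5.99(14) + 0.0317(21000) + 1.47(13) = 54.7 − 83.86 + 665.7 + 19.11 = 655.65.
∂Q_d/∂p = −5.99, so E_p = (−5.99)·(14/655.65) ≈ -0.13.
|E_p| < 1: demand is inelastic.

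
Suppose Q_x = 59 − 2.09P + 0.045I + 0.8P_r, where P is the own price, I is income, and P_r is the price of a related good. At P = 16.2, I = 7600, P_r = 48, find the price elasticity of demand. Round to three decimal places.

-0.083

At the given point, Q_x = 59 − 2.09(16.2) + 0.045(7600) + 0.8(48) = 59 − 33.858 + 342 + 38.4 = 405.542.
∂Q_x/∂P = −2.09, so E_p = (−2.09)·(16.2/405.542) ≈ -0.083.
|E_p| < 1: demand is inelastic.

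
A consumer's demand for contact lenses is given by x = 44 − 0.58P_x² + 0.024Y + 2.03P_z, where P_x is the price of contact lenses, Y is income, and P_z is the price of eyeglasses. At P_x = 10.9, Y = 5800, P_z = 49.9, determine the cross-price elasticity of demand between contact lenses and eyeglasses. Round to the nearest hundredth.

0.47

Substituting, x = 44 − 0.58(10.9)² + 0.024(5800) + 2.03(49.9) = 44 − 68.9098 + 139.2 + 101.297 = 215.5872.
∂x/∂P_z = +2.03, so E_xy = 2.03·(49.9/215.5872) ≈ 0.47.
E_xy > 0: the goods are substitutes.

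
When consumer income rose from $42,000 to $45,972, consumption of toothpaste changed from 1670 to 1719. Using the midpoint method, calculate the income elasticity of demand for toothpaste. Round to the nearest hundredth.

%ΔQ = (1719 − 1670)/[(1670+1719)/2] = 49/1694.5 ≈ 0.0289.
%ΔI = (45,972 − 42,000)/[(42,000+45,972)/2] = 3972/43986 ≈ 0.0903.
E_I = %ΔQ/%ΔI ≈ 0.32.
E_I ∈ (0,1): normal good (necessity).

0.32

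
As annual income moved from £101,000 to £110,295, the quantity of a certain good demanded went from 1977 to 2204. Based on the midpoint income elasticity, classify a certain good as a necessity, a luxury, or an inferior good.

%ΔQ = (2204 − 1977)/[(1977+2204)/2] = 227/2090.5 ≈ 0.1086.
%ΔI = (110,295 − 101,000)/[(101,000+110,295)/2] = 9295/105647.5 ≈ 0.0880.
E_I = %ΔQ/%ΔI ≈ 1.234.
E_I > 1: normal good (luxury).

luxury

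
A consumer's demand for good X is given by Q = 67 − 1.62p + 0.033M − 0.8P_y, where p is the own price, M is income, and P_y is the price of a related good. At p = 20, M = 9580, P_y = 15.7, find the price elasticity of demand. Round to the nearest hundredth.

-0.10

First evaluate Q: 67 − 1.62(20) + 0.033(9580) − 0.8(15.7) = 67 − 32.4 + 316.14 − 12.56 = 338.18.
∂Q/∂p = −1.62, so E_p = (−1.62)·(20/338.18) ≈ -0.10.
|E_p| < 1: demand is inelastic.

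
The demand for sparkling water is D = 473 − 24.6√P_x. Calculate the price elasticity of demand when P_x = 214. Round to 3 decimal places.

At P_x = 214, D = 113.133.
dD/dP_x = −24.6/(2√P_x) = −24.6/(2·14.6287).
Point elasticity E = (dD/dP_x)·(P_x/D) = -0.8408 × 214/113.133 ≈ -1.590.
|E| > 1, so demand is elastic at this price.

-1.590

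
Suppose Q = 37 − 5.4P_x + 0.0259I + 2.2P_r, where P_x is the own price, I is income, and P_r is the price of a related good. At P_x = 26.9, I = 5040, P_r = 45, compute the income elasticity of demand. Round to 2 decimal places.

1.08

First evaluate Q: 37 − 5.4(26.9) + 0.0259(5040) + 2.2(45) = 37 − 145.26 + 130.536 + 99 = 121.276.
∂Q/∂I = +0.0259, so E_I = 0.0259·(5040/121.276) ≈ 1.08.
E_I > 1: normal good (luxury).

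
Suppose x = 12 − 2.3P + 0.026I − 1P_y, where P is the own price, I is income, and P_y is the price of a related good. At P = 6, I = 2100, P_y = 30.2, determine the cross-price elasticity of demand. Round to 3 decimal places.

At the given point, x = 12 − 2.3(6) + 0.026(2100) − 1(30.2) = 12 − 13.8 + 54.6 − 30.2 = 22.6.
∂x/∂P_y = −1, so E_xy = -1·(30.2/22.6) ≈ -1.336.
E_xy < 0: the goods are complements.

-1.336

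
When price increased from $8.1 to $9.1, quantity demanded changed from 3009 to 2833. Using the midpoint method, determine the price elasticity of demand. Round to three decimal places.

%ΔQ = (2833 − 3009)/[(3009 + 2833)/2] = -176/2921 ≈ -0.0603.
%ΔP = (9.1 − 8.1)/[(8.1 + 9.1)/2] = 1/8.6 ≈ 0.1163.
Arc elasticity E = %ΔQ/%ΔP ≈ -0.0603/0.1163 ≈ -0.518.
|E| < 1: demand is inelastic over this range.

-0.518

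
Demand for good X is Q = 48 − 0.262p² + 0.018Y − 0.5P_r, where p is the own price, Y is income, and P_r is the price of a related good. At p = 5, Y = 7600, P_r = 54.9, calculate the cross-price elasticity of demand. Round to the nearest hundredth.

-0.18

First evaluate Q: 48 − 0.262(5)² + 0.018(7600) − 0.5(54.9) = 48 − 6.55 + 136.8 − 27.45 = 150.8.
∂Q/∂P_r = −0.5, so E_xy = -0.5·(54.9/150.8) ≈ -0.18.
E_xy < 0: the goods are complements.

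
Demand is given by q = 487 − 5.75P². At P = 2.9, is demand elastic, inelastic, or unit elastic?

inelastic

At P = 2.9, q = 438.6425.
dq/dP = −2·5.75·P = −33.35.
Point elasticity E = (dq/dP)·(P/q) = -33.35 × 2.9/438.6425 ≈ -0.220.
|E| ≈ 0.220 < 1, so demand is inelastic.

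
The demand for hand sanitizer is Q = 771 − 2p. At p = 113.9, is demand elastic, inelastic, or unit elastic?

inelastic

At p = 113.9, Q = 543.2.
dQ/dp = −2.
Point elasticity E = (dQ/dp)·(p/Q) = -2 × 113.9/543.2 ≈ -0.419.
|E| ≈ 0.419 < 1, so demand is inelastic.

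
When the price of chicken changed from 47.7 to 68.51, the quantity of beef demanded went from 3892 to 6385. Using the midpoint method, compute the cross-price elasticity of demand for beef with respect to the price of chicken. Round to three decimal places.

1.355

%ΔQ_x = (6385 − 3892)/[(3892+6385)/2] = 2493/5138.5 ≈ 0.4852.
%ΔP_y = (68.51 − 47.7)/[(47.7+68.51)/2] ≈ 0.3581.
E_xy = 0.4852/0.3581 ≈ 1.355.
E_xy > 0, so beef and chicken are substitutes.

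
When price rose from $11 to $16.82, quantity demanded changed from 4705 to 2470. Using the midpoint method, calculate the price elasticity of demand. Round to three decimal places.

%ΔQ = (2470 − 4705)/[(4705 + 2470)/2] = -2235/3587.5 ≈ -0.6230.
%ΔP = (16.82 − 11)/[(11 + 16.82)/2] = 5.82/13.91 ≈ 0.4184.
Arc elasticity E = %ΔQ/%ΔP ≈ -0.6230/0.4184 ≈ -1.489.
|E| > 1: demand is elastic over this range.

-1.489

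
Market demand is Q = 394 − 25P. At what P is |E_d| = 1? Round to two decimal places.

7.88

For linear demand Q = a − bP, E = −bP/(a − bP). |E| = 1 ⇒ bP = a − bP ⇒ P = a/(2b).
P = 394/(2·25) = 7.88.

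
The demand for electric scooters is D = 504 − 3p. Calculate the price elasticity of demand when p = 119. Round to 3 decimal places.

-2.429

At p = 119, D = 147.
dD/dp = −3.
Point elasticity E = (dD/dp)·(p/D) = -3 × 119/147 ≈ -2.429.
|E| > 1, so demand is elastic at this price.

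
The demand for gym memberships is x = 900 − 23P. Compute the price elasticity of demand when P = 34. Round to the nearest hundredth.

-6.63

At P = 34, x = 118.
dx/dP = −23.
Point elasticity E = (dx/dP)·(P/x) = -23 × 34/118 ≈ -6.63.
|E| > 1, so demand is elastic at this price.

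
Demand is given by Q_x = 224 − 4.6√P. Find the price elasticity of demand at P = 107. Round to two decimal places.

At P = 107, Q_x = 176.4172.
dQ_x/dP = −4.6/(2√P) = −4.6/(2·10.3441).
Point elasticity E = (dQ_x/dP)·(P/Q_x) = -0.2223 × 107/176.4172 ≈ -0.13.
|E| < 1, so demand is inelastic at this price.

-0.13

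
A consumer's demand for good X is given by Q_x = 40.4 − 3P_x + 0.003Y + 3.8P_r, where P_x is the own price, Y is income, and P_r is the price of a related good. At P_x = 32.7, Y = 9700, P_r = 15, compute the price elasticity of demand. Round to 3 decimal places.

Substituting, Q_x = 40.4 − 3(32.7) + 0.003(9700) + 3.8(15) = 40.4 − 98.1 + 29.1 + 57 = 28.4.
∂Q_x/∂P_x = −3, so E_p = (−3)·(32.7/28.4) ≈ -3.454.
|E_p| > 1: demand is elastic.

-3.454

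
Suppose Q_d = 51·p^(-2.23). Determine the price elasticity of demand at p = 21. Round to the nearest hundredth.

For a Cobb–Douglas (constant-elasticity) form Q_d = A·p^α·…, the elasticity with respect to p equals the exponent α at every point.
Here the exponent on p is -2.23, so the price elasticity of demand is -2.23.

-2.23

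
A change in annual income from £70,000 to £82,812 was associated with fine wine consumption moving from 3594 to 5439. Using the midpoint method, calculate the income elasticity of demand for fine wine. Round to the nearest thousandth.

2.436

%ΔQ = (5439 − 3594)/[(3594+5439)/2] = 1845/4516.5 ≈ 0.4085.
%ΔM = (82,812 − 70,000)/[(70,000+82,812)/2] = 12812/76406 ≈ 0.1677.
E_I = %ΔQ/%ΔM ≈ 2.436.
E_I > 1: normal good (luxury).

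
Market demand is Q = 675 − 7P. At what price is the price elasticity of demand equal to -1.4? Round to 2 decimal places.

Set −bP/(a − bP) = −1.4 ⇒ bP = 1.4(a − bP) ⇒ bP(1+1.4) = 1.4·a.
P = 1.4·675/(7·2.4) = 56.25.

56.25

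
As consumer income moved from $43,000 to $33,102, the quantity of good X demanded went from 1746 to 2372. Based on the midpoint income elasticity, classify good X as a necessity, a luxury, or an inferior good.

%ΔQ = (2372 − 1746)/[(1746+2372)/2] = 626/2059 ≈ 0.3040.
%ΔI = (33,102 − 43,000)/[(43,000+33,102)/2] = -9898/38051 ≈ -0.2601.
E_I = %ΔQ/%ΔI ≈ -1.169.
E_I < 0: inferior good.

inferior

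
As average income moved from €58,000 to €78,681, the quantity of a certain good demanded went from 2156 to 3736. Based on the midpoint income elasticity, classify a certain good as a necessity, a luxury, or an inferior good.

luxury

%ΔQ = (3736 − 2156)/[(2156+3736)/2] = 1580/2946 ≈ 0.5363.
%ΔY = (78,681 − 58,000)/[(58,000+78,681)/2] = 20681/68340.5 ≈ 0.3026.
E_I = %ΔQ/%ΔY ≈ 1.772.
E_I > 1: normal good (luxury).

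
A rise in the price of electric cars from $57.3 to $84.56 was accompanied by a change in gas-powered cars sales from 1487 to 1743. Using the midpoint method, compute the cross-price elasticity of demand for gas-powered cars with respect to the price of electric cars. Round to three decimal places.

0.412

%ΔQ_x = (1743 − 1487)/[(1487+1743)/2] = 256/1615 ≈ 0.1585.
%ΔP_y = (84.56 − 57.3)/[(57.3+84.56)/2] ≈ 0.3843.
E_xy = 0.1585/0.3843 ≈ 0.412.
E_xy > 0, so gas-powered cars and electric cars are substitutes.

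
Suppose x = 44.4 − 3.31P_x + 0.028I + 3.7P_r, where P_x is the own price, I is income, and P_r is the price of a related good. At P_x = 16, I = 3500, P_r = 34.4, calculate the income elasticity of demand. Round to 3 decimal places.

0.452

At the given point, x = 44.4 − 3.31(16) + 0.028(3500) + 3.7(34.4) = 44.4 − 52.96 + 98 + 127.28 = 216.72.
∂x/∂I = +0.028, so E_I = 0.028·(3500/216.72) ≈ 0.452.
E_I ∈ (0,1): normal good (necessity).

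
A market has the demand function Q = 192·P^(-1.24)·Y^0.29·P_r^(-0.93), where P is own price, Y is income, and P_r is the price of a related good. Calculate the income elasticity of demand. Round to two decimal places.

0.29

For a Cobb–Douglas (constant-elasticity) form Q = A·Y^α·…, the elasticity with respect to Y equals the exponent α at every point.
Here the exponent on Y is 0.29, so the income elasticity of demand is 0.29.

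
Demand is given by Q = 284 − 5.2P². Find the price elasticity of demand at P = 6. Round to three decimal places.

At P = 6, Q = 96.8.
dQ/dP = −2·5.2·P = −62.4.
Point elasticity E = (dQ/dP)·(P/Q) = -62.4 × 6/96.8 ≈ -3.868.
|E| > 1, so demand is elastic at this price.

-3.868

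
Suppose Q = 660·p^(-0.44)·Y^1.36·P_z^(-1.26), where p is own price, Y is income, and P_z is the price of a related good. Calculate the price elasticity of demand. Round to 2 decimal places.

For a Cobb–Douglas (constant-elasticity) form Q = A·p^α·…, the elasticity with respect to p equals the exponent α at every point.
Here the exponent on p is -0.44, so the price elasticity of demand is -0.44.

-0.44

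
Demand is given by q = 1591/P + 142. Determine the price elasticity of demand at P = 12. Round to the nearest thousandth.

At P = 12, q = 274.5833.
dq/dP = −1591/P² = −11.0486.
Point elasticity E = (dq/dP)·(P/q) = -11.0486 × 12/274.5833 ≈ -0.483.
|E| < 1, so demand is inelastic at this price.

-0.483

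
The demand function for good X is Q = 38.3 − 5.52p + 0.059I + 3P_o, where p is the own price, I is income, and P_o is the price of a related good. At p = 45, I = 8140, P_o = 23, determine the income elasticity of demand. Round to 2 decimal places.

1.42

Substituting, Q = 38.3 − 5.52(45) + 0.059(8140) + 3(23) = 38.3 − 248.4 + 480.26 + 69 = 339.16.
∂Q/∂I = +0.059, so E_I = 0.059·(8140/339.16) ≈ 1.42.
E_I > 1: normal good (luxury).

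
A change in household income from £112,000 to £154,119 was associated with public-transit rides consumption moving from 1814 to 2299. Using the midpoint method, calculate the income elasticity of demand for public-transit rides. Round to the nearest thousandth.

%ΔQ = (2299 − 1814)/[(1814+2299)/2] = 485/2056.5 ≈ 0.2358.
%ΔY = (154,119 − 112,000)/[(112,000+154,119)/2] = 42119/133059.5 ≈ 0.3165.
E_I = %ΔQ/%ΔY ≈ 0.745.
E_I ∈ (0,1): normal good (necessity).

0.745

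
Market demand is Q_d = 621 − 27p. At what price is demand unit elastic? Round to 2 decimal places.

11.50

For linear demand Q_d = a − bp, E = −bp/(a − bp). |E| = 1 ⇒ bp = a − bp ⇒ p = a/(2b).
p = 621/(2·27) = 11.50.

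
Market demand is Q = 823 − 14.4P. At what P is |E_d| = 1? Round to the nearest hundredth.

For linear demand Q = a − bP, E = −bP/(a − bP). |E| = 1 ⇒ bP = a − bP ⇒ P = a/(2b).
P = 823/(2·14.4) ≈ 28.58.

28.58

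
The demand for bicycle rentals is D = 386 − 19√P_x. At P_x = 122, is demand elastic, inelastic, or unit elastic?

inelastic

At P_x = 122, D = 176.1381.
dD/dP_x = −19/(2√P_x) = −19/(2·11.0454).
Point elasticity E = (dD/dP_x)·(P_x/D) = -0.8601 × 122/176.1381 ≈ -0.596.
|E| ≈ 0.596 < 1, so demand is inelastic.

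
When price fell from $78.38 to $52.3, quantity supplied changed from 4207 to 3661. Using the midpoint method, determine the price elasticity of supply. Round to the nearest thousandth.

%ΔQ = (3661 − 4207)/[(4207 + 3661)/2] = -546/3934 ≈ -0.1388.
%ΔP = (52.3 − 78.38)/[(78.38 + 52.3)/2] = -26.08/65.34 ≈ -0.3991.
Arc elasticity E = %ΔQ/%ΔP ≈ -0.1388/-0.3991 ≈ 0.348.
|E| < 1: supply is inelastic over this range.

0.348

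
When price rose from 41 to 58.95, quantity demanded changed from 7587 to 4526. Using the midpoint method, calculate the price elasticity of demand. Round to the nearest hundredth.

-1.41

%Δq = (4526 − 7587)/[(7587 + 4526)/2] = -3061/6056.5 ≈ -0.5054.
%ΔP = (58.95 − 41)/[(41 + 58.95)/2] = 17.95/49.975 ≈ 0.3592.
Arc elasticity E = %Δq/%ΔP ≈ -0.5054/0.3592 ≈ -1.41.
|E| > 1: demand is elastic over this range.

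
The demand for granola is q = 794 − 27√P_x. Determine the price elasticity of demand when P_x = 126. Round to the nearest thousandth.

-0.309

At P_x = 126, q = 490.9258.
dq/dP_x = −27/(2√P_x) = −27/(2·11.225).
Point elasticity E = (dq/dP_x)·(P_x/q) = -1.2027 × 126/490.9258 ≈ -0.309.
|E| < 1, so demand is inelastic at this price.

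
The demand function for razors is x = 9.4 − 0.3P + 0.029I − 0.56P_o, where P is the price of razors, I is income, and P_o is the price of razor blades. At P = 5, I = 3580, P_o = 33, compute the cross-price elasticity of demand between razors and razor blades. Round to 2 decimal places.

Substituting, x = 9.4 − 0.3(5) + 0.029(3580) − 0.56(33) = 9.4 − 1.5 + 103.82 − 18.48 = 93.24.
∂x/∂P_o = −0.56, so E_xy = -0.56·(33/93.24) ≈ -0.20.
E_xy < 0: the goods are complements.

-0.20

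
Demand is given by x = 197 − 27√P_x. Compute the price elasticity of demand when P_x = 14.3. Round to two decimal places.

At P_x = 14.3, x = 94.8986.
dx/dP_x = −27/(2√P_x) = −27/(2·3.7815).
Point elasticity E = (dx/dP_x)·(P_x/x) = -3.57 × 14.3/94.8986 ≈ -0.54.
|E| < 1, so demand is inelastic at this price.

-0.54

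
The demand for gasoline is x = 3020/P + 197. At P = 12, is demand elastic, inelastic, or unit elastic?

inelastic

At P = 12, x = 448.6667.
dx/dP = −3020/P² = −20.9722.
Point elasticity E = (dx/dP)·(P/x) = -20.9722 × 12/448.6667 ≈ -0.561.
|E| ≈ 0.561 < 1, so demand is inelastic.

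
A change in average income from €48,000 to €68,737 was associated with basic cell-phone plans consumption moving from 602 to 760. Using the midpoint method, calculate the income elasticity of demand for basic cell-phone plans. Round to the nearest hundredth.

0.65

%ΔQ = (760 − 602)/[(602+760)/2] = 158/681 ≈ 0.2320.
%ΔI = (68,737 − 48,000)/[(48,000+68,737)/2] = 20737/58368.5 ≈ 0.3553.
E_I = %ΔQ/%ΔI ≈ 0.65.
E_I ∈ (0,1): normal good (necessity).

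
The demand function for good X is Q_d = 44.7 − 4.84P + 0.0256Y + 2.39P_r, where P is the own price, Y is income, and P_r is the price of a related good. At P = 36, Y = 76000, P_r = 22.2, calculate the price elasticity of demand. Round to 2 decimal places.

At the given point, Q_d = 44.7 − 4.84(36) + 0.0256(76000) + 2.39(22.2) = 44.7 − 174.24 + 1945.6 + 53.058 = 1869.118.
∂Q_d/∂P = −4.84, so E_p = (−4.84)·(36/1869.118) ≈ -0.09.
|E_p| < 1: demand is inelastic.

-0.09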